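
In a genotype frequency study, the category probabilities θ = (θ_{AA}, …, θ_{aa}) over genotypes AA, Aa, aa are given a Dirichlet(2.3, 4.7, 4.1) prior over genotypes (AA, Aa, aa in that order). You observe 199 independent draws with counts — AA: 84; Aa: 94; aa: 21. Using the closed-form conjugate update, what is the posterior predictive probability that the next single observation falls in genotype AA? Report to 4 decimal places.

0.4108

The Dirichlet prior is conjugate to the Multinomial likelihood: each posterior αⱼ = prior αⱼ + observed count nⱼ.
Posterior concentration: (86.3, 98.7, 25.1), total = 210.1.
P(next = AA | data) = α_{AA}/Σα = 0.4108.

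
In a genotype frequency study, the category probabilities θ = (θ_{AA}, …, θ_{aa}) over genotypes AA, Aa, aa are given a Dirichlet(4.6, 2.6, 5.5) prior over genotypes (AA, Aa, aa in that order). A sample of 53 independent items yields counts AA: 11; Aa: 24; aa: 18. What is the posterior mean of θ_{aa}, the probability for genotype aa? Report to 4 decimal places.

The Dirichlet prior is conjugate to the Multinomial likelihood: each posterior αⱼ = prior αⱼ + observed count nⱼ.
Posterior concentration: (15.6, 26.6, 23.5), total = 65.7.
E[θ_{aa}|data] = α_{aa}/Σα = 23.5/65.7 = 0.3577.

0.3577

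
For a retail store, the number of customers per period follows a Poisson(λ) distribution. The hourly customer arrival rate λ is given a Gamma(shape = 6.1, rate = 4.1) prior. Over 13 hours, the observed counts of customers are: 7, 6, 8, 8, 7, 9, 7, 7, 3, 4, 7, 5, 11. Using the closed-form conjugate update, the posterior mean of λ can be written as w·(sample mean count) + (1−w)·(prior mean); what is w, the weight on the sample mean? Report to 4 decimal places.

0.7602

With a Gamma(shape α, rate β) prior, the Poisson likelihood is conjugate: the posterior is Gamma(α + ΣXᵢ, β + n).
Posterior mean = (α₀+S)/(β₀+n) = [n/(β₀+n)]·(S/n) + [β₀/(β₀+n)]·(α₀/β₀), so only n and β₀ enter the weight.
Weight on data w = n/(β₀+n) = 13/(4.1+13) = 13/17.1 = 0.7602.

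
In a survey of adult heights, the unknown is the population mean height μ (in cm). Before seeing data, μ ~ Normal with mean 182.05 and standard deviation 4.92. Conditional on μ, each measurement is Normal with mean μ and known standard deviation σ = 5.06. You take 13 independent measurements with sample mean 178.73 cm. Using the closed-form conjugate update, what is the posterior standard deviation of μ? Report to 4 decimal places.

For Normal data with known variance σ², a Normal(μ₀, σ₀²) prior on μ is conjugate. Posterior precision = 1/σ₀² + n/σ²; posterior mean is the precision-weighted average of μ₀ and x̄.
σ₀² = 4.92² = 24.2064, σ² = 5.06² = 25.6036; σ² + n·σ₀² = 25.6036 + 13·24.2064 = 340.2868.
Posterior precision = 1/σ₀² + n/σ² = 1/24.2064 + 13/25.6036 = (σ² + n·σ₀²)/(σ₀²σ²) = 340.2868/(24.2064·25.6036); posterior variance σₙ² = σ₀²σ²/(σ² + n·σ₀²) = 24.2064·25.6036/340.2868 = 1.821319.
Posterior SD = √σₙ² = √(24.2064·25.6036/340.2868) = 1.3496.

1.3496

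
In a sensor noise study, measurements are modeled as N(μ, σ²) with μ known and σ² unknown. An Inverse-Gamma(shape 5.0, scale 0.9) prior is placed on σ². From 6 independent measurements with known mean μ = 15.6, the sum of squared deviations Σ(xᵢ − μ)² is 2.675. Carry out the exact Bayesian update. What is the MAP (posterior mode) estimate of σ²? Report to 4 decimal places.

0.2486

With known mean μ and an Inverse-Gamma(α, β) prior on σ², the Normal likelihood is conjugate: posterior is Inv-Gamma(α + n/2, β + Σ(xᵢ−μ)²/2).
Posterior: Inv-Gamma(5.0 + 6/2, 0.9 + 2.675/2) = Inv-Gamma(8.00, 2.2375).
Mode = β/(α+1) = 2.2375/9.00 = 0.2486.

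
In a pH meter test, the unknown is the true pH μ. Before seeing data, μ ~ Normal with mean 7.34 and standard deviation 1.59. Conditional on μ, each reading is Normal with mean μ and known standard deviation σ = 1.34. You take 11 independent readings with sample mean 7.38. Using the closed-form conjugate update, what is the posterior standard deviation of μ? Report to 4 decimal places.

0.3916

For Normal data with known variance σ², a Normal(μ₀, σ₀²) prior on μ is conjugate. Posterior precision = 1/σ₀² + n/σ²; posterior mean is the precision-weighted average of μ₀ and x̄.
σ₀² = 1.59² = 2.5281, σ² = 1.34² = 1.7956; σ² + n·σ₀² = 1.7956 + 11·2.5281 = 29.6047.
Posterior precision = 1/σ₀² + n/σ² = 1/2.5281 + 11/1.7956 = (σ² + n·σ₀²)/(σ₀²σ²) = 29.6047/(2.5281·1.7956); posterior variance σₙ² = σ₀²σ²/(σ² + n·σ₀²) = 2.5281·1.7956/29.6047 = 0.153336.
Posterior SD = √σₙ² = √(2.5281·1.7956/29.6047) = 0.3916.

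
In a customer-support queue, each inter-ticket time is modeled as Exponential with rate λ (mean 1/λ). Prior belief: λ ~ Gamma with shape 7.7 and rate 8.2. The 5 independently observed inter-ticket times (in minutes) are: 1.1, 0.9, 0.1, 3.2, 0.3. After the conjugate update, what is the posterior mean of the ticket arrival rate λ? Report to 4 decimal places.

With a Gamma(shape α, rate β) prior on the exponential rate λ, the posterior after n observations with total T = Σxᵢ is Gamma(α+n, β+T).
Sum of observations T = 5.6 minutes; n = 5.
Posterior: Gamma(7.7+5, 8.2+5.6) = Gamma(12.7, 13.8).
Posterior mean of λ = α/β = 12.7/13.8 = 0.9203.

0.9203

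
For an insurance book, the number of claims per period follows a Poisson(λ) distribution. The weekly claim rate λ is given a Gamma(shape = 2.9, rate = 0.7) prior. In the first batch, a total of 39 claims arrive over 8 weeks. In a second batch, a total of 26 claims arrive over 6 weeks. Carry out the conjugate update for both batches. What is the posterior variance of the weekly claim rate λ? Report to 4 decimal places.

With a Gamma(shape α, rate β) prior, the Poisson likelihood is conjugate: the posterior is Gamma(α + ΣXᵢ, β + n).
After batch 1: Gamma(α+S, β+n) = Gamma(2.9+39, 0.7+8) = Gamma(41.9, 8.7).
After batch 2: Gamma(α+S, β+n) = Gamma(41.9+26, 8.7+6) = Gamma(67.9, 14.7).
Var = α/β² = 67.9/14.7² = 0.3142.

0.3142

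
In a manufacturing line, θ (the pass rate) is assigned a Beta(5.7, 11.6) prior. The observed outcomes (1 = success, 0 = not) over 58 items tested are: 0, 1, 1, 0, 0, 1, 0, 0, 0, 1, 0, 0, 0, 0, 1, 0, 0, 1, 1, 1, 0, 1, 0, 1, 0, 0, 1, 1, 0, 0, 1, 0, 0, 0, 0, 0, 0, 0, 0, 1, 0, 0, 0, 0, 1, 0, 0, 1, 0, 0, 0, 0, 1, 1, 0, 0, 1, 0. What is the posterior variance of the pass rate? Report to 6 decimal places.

0.002889

The Beta prior is conjugate to a Binomial/Bernoulli likelihood; the update adds successes to α and failures to β.
Posterior: Beta(α+k, β+n−k) = Beta(5.7+19, 11.6+39) = Beta(24.7, 50.6).
Var = αβ/((α+β)²(α+β+1)) = 24.7·50.6/(75.3²·76.3) = 0.002889.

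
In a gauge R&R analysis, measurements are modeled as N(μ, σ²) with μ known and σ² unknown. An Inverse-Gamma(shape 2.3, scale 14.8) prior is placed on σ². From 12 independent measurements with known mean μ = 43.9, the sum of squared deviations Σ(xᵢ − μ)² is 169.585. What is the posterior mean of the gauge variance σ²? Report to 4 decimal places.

With known mean μ and an Inverse-Gamma(α, β) prior on σ², the Normal likelihood is conjugate: posterior is Inv-Gamma(α + n/2, β + Σ(xᵢ−μ)²/2).
Posterior: Inv-Gamma(2.3 + 12/2, 14.8 + 169.585/2) = Inv-Gamma(8.30, 99.5925).
E[σ²|data] = β/(α−1) = 99.5925/7.30 = 13.6428.

13.6428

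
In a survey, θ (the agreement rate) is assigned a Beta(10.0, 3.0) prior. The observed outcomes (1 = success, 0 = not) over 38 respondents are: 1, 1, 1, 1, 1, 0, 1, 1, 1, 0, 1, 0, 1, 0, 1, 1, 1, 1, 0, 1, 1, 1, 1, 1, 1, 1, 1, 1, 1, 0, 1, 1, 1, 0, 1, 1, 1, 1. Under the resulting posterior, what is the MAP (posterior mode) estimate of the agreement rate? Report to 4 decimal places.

0.8163

The Beta prior is conjugate to a Binomial/Bernoulli likelihood; the update adds successes to α and failures to β.
Posterior: Beta(α+k, β+n−k) = Beta(10.0+31, 3.0+7) = Beta(41.0, 10.0).
Mode of Beta(a,b) for a,b>1 is (a−1)/(a+b−2) = 40.0/49.0 = 0.8163.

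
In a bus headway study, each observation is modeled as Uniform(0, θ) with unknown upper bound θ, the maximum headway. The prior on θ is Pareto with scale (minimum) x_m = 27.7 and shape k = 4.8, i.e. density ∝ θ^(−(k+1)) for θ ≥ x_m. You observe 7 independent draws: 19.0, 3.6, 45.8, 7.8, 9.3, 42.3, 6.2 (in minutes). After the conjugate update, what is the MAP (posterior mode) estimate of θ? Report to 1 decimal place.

45.8

A Pareto(scale x_m, shape k) prior on the upper bound θ of Uniform(0, θ) is conjugate: posterior is Pareto(max(x_m, max xᵢ), k + n).
Sample maximum = 45.8; prior scale x_m = 27.7 → posterior scale = max = 45.8.
Posterior shape = 4.8 + 7 = 11.8.
The Pareto density is decreasing on [x_m, ∞), so the mode is x_m = 45.8.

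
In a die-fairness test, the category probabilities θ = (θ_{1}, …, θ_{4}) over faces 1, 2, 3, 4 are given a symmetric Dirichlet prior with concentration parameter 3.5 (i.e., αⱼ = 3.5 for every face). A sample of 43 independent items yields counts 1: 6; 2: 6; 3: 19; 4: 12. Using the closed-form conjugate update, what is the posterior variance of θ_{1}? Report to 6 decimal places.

0.002395

The Dirichlet prior is conjugate to the Multinomial likelihood: each posterior αⱼ = prior αⱼ + observed count nⱼ.
Posterior concentration: (9.5, 9.5, 22.5, 15.5), total = 57.0.
Var[θ_j] = α_j(Σα−α_j)/((Σα)²(Σα+1)) = 9.5·47.5/(57.0²·58.0) = 0.002395.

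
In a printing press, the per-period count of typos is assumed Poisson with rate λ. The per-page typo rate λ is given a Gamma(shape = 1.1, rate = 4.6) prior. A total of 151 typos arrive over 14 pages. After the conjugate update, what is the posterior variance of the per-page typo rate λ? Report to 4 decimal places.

0.4396

With a Gamma(shape α, rate β) prior, the Poisson likelihood is conjugate: the posterior is Gamma(α + ΣXᵢ, β + n).
Posterior: Gamma(α+S, β+n) = Gamma(1.1+151, 4.6+14) = Gamma(152.1, 18.6).
Var = α/β² = 152.1/18.6² = 0.4396.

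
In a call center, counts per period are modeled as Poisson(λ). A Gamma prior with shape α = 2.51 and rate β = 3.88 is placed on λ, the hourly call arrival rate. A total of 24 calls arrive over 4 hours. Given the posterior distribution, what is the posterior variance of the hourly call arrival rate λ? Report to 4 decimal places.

With a Gamma(shape α, rate β) prior, the Poisson likelihood is conjugate: the posterior is Gamma(α + ΣXᵢ, β + n).
Posterior: Gamma(α+S, β+n) = Gamma(2.51+24, 3.88+4) = Gamma(26.51, 7.88).
Var = α/β² = 26.51/7.88² = 0.4269.

0.4269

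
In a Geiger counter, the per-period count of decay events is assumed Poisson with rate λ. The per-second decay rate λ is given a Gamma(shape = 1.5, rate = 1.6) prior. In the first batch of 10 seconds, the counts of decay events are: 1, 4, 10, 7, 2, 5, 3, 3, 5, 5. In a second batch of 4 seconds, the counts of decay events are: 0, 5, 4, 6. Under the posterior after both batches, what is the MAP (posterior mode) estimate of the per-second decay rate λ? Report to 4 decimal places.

With a Gamma(shape α, rate β) prior, the Poisson likelihood is conjugate: the posterior is Gamma(α + ΣXᵢ, β + n).
Batch 1: sum of counts S = 45 over n = 10 seconds.
After batch 1: Gamma(α+S, β+n) = Gamma(1.5+45, 1.6+10) = Gamma(46.5, 11.6).
Batch 2: sum of counts S = 15 over n = 4 seconds.
After batch 2: Gamma(α+S, β+n) = Gamma(46.5+15, 11.6+4) = Gamma(61.5, 15.6).
Mode of Gamma(α,β) for α≥1 is (α−1)/β = 60.5/15.6 = 3.8782.

3.8782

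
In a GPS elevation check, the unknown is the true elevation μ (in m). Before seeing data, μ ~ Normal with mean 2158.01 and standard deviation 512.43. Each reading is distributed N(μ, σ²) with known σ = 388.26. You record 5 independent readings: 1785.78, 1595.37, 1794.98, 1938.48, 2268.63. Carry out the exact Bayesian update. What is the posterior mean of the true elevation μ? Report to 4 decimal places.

1905.6260

For Normal data with known variance σ², a Normal(μ₀, σ₀²) prior on μ is conjugate. Posterior precision = 1/σ₀² + n/σ²; posterior mean is the precision-weighted average of μ₀ and x̄.
Σxᵢ = 1785.78 + 1595.37 + 1794.98 + 1938.48 + 2268.63 = 9383.24, so n·x̄ = 9383.24.
σ₀² = 512.43² = 262584.5049, σ² = 388.26² = 150745.8276; σ² + n·σ₀² = 150745.8276 + 5·262584.5049 = 1463668.3521.
Posterior mean = (μ₀/σ₀² + n·x̄/σ²)/(1/σ₀² + n/σ²) = (σ²·μ₀ + σ₀²·n·x̄)/(σ² + n·σ₀²) = (150745.8276·2158.01 + 262584.5049·9383.24)/1463668.3521 = 2789204433.176952/1463668.3521 = 1905.6260.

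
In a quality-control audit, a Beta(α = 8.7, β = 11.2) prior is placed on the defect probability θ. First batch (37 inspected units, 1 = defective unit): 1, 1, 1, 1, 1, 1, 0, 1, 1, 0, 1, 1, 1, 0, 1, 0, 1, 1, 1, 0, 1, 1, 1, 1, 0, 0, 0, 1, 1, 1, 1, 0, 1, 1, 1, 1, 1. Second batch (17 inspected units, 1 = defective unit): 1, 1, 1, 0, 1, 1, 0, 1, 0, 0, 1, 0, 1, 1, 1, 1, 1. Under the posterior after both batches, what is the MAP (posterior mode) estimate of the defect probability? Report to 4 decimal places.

0.6634

The Beta prior is conjugate to a Binomial/Bernoulli likelihood; the update adds successes to α and failures to β.
After batch 1: Beta(8.7+28, 11.2+9) = Beta(36.7, 20.2).
After batch 2: Beta(36.7+12, 20.2+5) = Beta(48.7, 25.2).
Mode of Beta(a,b) for a,b>1 is (a−1)/(a+b−2) = 47.7/71.9 = 0.6634.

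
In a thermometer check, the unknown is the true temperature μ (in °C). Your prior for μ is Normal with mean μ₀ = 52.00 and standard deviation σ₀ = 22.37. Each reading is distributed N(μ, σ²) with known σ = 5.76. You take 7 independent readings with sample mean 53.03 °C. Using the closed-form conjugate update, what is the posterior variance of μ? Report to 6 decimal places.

For Normal data with known variance σ², a Normal(μ₀, σ₀²) prior on μ is conjugate. Posterior precision = 1/σ₀² + n/σ²; posterior mean is the precision-weighted average of μ₀ and x̄.
σ₀² = 22.37² = 500.4169, σ² = 5.76² = 33.1776; σ² + n·σ₀² = 33.1776 + 7·500.4169 = 3536.0959.
Posterior precision = 1/σ₀² + n/σ² = 1/500.4169 + 7/33.1776 = (σ² + n·σ₀²)/(σ₀²σ²) = 3536.0959/(500.4169·33.1776); posterior variance σₙ² = σ₀²σ²/(σ² + n·σ₀²) = 500.4169·33.1776/3536.0959 = 4.695187.

4.695187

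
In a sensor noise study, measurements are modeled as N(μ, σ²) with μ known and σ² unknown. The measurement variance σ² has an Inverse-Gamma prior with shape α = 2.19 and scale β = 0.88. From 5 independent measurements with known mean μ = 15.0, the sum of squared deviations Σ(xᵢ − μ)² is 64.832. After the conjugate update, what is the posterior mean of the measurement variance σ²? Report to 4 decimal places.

With known mean μ and an Inverse-Gamma(α, β) prior on σ², the Normal likelihood is conjugate: posterior is Inv-Gamma(α + n/2, β + Σ(xᵢ−μ)²/2).
Posterior: Inv-Gamma(2.19 + 5/2, 0.88 + 64.832/2) = Inv-Gamma(4.69, 33.2960).
E[σ²|data] = β/(α−1) = 33.2960/3.69 = 9.0233.

9.0233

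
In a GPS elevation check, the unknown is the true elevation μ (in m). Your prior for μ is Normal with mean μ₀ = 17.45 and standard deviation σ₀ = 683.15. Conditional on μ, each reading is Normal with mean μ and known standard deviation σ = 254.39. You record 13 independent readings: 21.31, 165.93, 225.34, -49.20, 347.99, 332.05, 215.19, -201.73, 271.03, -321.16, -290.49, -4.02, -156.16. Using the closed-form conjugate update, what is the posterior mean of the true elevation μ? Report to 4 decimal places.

For Normal data with known variance σ², a Normal(μ₀, σ₀²) prior on μ is conjugate. Posterior precision = 1/σ₀² + n/σ²; posterior mean is the precision-weighted average of μ₀ and x̄.
Σxᵢ = 21.31 + 165.93 + 225.34 + (-49.20) + 347.99 + 332.05 + 215.19 + (-201.73) + 271.03 + (-321.16) + (-290.49) + (-4.02) + (-156.16) = 556.08, so n·x̄ = 556.08.
σ₀² = 683.15² = 466693.9225, σ² = 254.39² = 64714.2721; σ² + n·σ₀² = 64714.2721 + 13·466693.9225 = 6131735.2646.
Posterior mean = (μ₀/σ₀² + n·x̄/σ²)/(1/σ₀² + n/σ²) = (σ²·μ₀ + σ₀²·n·x̄)/(σ² + n·σ₀²) = (64714.2721·17.45 + 466693.9225·556.08)/6131735.2646 = 260648420.471945/6131735.2646 = 42.5081.

42.5081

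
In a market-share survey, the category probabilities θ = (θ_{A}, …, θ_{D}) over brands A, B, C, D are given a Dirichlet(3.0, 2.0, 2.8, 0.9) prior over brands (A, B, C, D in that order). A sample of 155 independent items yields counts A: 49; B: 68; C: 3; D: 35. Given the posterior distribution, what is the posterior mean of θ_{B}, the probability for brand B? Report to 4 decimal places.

0.4276

The Dirichlet prior is conjugate to the Multinomial likelihood: each posterior αⱼ = prior αⱼ + observed count nⱼ.
Posterior concentration: (52.0, 70.0, 5.8, 35.9), total = 163.7.
E[θ_{B}|data] = α_{B}/Σα = 70.0/163.7 = 0.4276.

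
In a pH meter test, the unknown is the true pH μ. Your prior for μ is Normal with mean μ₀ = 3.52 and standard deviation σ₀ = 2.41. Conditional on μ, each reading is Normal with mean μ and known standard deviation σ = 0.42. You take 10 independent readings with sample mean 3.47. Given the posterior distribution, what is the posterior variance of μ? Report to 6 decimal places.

0.017587

For Normal data with known variance σ², a Normal(μ₀, σ₀²) prior on μ is conjugate. Posterior precision = 1/σ₀² + n/σ²; posterior mean is the precision-weighted average of μ₀ and x̄.
σ₀² = 2.41² = 5.8081, σ² = 0.42² = 0.1764; σ² + n·σ₀² = 0.1764 + 10·5.8081 = 58.2574.
Posterior precision = 1/σ₀² + n/σ² = 1/5.8081 + 10/0.1764 = (σ² + n·σ₀²)/(σ₀²σ²) = 58.2574/(5.8081·0.1764); posterior variance σₙ² = σ₀²σ²/(σ² + n·σ₀²) = 5.8081·0.1764/58.2574 = 0.017587.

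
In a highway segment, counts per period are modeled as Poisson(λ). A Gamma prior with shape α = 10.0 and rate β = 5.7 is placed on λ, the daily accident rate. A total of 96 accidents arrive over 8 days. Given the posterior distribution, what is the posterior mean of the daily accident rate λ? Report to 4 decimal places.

7.7372

With a Gamma(shape α, rate β) prior, the Poisson likelihood is conjugate: the posterior is Gamma(α + ΣXᵢ, β + n).
Posterior: Gamma(α+S, β+n) = Gamma(10.0+96, 5.7+8) = Gamma(106.0, 13.7).
Posterior mean = α/β = 106.0/13.7 = 7.7372.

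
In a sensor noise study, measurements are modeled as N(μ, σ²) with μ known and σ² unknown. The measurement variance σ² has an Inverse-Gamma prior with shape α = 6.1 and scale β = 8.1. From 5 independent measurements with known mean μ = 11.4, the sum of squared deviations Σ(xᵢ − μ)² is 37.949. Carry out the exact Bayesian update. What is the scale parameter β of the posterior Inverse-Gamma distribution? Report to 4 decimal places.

With known mean μ and an Inverse-Gamma(α, β) prior on σ², the Normal likelihood is conjugate: posterior is Inv-Gamma(α + n/2, β + Σ(xᵢ−μ)²/2).
Posterior: Inv-Gamma(6.1 + 5/2, 8.1 + 37.949/2) = Inv-Gamma(8.60, 27.0745).
Posterior β = 27.0745.

27.0745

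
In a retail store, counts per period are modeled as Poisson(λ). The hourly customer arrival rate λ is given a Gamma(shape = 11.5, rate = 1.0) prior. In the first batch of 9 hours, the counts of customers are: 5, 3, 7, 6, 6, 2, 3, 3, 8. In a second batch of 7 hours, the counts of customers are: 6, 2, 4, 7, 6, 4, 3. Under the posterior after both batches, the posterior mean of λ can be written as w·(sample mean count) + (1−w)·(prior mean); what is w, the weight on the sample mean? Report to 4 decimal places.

0.9412

With a Gamma(shape α, rate β) prior, the Poisson likelihood is conjugate: the posterior is Gamma(α + ΣXᵢ, β + n).
Total number of hours: n = 9 + 7 = 16.
Posterior mean = (α₀+S)/(β₀+n) = [n/(β₀+n)]·(S/n) + [β₀/(β₀+n)]·(α₀/β₀), so only n and β₀ enter the weight.
Weight on data w = n/(β₀+n) = 16/(1.0+16) = 16/17.0 = 0.9412.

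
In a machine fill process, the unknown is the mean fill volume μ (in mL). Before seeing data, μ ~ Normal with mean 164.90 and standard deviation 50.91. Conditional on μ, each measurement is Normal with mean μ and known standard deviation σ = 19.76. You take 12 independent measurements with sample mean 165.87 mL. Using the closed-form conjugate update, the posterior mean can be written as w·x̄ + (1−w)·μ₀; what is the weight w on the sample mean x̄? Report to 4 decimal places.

0.9876

For Normal data with known variance σ², a Normal(μ₀, σ₀²) prior on μ is conjugate. Posterior precision = 1/σ₀² + n/σ²; posterior mean is the precision-weighted average of μ₀ and x̄.
σ₀² = 50.91² = 2591.8281, σ² = 19.76² = 390.4576. Prior precision 1/σ₀² = 1/2591.8281; data precision n/σ² = 12/390.4576.
w = (n/σ²)/(1/σ₀² + n/σ²) = n·σ₀²/(σ² + n·σ₀²) = 12·2591.8281/(390.4576 + 12·2591.8281) = 31101.9372/31492.3948 = 0.9876.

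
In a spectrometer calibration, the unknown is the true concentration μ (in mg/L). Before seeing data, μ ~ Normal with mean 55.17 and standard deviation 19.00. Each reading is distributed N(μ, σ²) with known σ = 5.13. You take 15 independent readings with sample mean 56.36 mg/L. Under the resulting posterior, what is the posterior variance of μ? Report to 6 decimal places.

For Normal data with known variance σ², a Normal(μ₀, σ₀²) prior on μ is conjugate. Posterior precision = 1/σ₀² + n/σ²; posterior mean is the precision-weighted average of μ₀ and x̄.
σ₀² = 19.00² = 361, σ² = 5.13² = 26.3169; σ² + n·σ₀² = 26.3169 + 15·361 = 5441.3169.
Posterior precision = 1/σ₀² + n/σ² = 1/361 + 15/26.3169 = (σ² + n·σ₀²)/(σ₀²σ²) = 5441.3169/(361·26.3169); posterior variance σₙ² = σ₀²σ²/(σ² + n·σ₀²) = 361·26.3169/5441.3169 = 1.745975.

1.745975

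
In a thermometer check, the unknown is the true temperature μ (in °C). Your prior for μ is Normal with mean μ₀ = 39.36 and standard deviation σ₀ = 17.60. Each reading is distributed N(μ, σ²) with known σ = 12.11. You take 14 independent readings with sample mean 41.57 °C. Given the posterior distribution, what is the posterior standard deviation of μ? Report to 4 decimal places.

For Normal data with known variance σ², a Normal(μ₀, σ₀²) prior on μ is conjugate. Posterior precision = 1/σ₀² + n/σ²; posterior mean is the precision-weighted average of μ₀ and x̄.
σ₀² = 17.60² = 309.76, σ² = 12.11² = 146.6521; σ² + n·σ₀² = 146.6521 + 14·309.76 = 4483.2921.
Posterior precision = 1/σ₀² + n/σ² = 1/309.76 + 14/146.6521 = (σ² + n·σ₀²)/(σ₀²σ²) = 4483.2921/(309.76·146.6521); posterior variance σₙ² = σ₀²σ²/(σ² + n·σ₀²) = 309.76·146.6521/4483.2921 = 10.132499.
Posterior SD = √σₙ² = √(309.76·146.6521/4483.2921) = 3.1832.

3.1832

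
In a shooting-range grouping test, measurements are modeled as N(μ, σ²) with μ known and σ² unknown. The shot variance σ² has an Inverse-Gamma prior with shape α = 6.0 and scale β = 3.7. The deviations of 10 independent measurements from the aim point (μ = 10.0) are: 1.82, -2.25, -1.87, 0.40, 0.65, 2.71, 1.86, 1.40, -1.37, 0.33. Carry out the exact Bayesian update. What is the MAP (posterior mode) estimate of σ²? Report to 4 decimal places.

With known mean μ and an Inverse-Gamma(α, β) prior on σ², the Normal likelihood is conjugate: posterior is Inv-Gamma(α + n/2, β + Σ(xᵢ−μ)²/2).
Σ(xᵢ−μ)² = (1.82)² + (-2.25)² + (-1.87)² + (0.40)² + (0.65)² + (2.71)² + (1.86)² + (1.40)² + (-1.37)² + (0.33)² = 27.2038.
Posterior: Inv-Gamma(6.0 + 10/2, 3.7 + 27.2038/2) = Inv-Gamma(11.00, 17.30190).
Mode = β/(α+1) = 17.30190/12.00 = 1.4418.

1.4418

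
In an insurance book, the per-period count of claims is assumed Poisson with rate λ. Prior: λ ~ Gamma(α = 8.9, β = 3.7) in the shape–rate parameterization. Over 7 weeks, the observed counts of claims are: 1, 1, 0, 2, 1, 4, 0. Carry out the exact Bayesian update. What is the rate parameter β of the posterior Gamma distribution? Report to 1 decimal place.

10.7

With a Gamma(shape α, rate β) prior, the Poisson likelihood is conjugate: the posterior is Gamma(α + ΣXᵢ, β + n).
Sum of counts S = 9 over n = 7 weeks.
Posterior: Gamma(α+S, β+n) = Gamma(8.9+9, 3.7+7) = Gamma(17.9, 10.7).
Posterior β = 10.7.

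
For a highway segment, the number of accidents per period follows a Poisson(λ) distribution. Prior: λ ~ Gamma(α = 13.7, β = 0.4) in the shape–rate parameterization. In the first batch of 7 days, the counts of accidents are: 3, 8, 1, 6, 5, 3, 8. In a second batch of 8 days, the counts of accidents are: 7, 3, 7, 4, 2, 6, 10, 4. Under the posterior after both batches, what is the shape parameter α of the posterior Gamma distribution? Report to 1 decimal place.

With a Gamma(shape α, rate β) prior, the Poisson likelihood is conjugate: the posterior is Gamma(α + ΣXᵢ, β + n).
Batch 1: sum of counts S = 34 over n = 7 days.
After batch 1: Gamma(α+S, β+n) = Gamma(13.7+34, 0.4+7) = Gamma(47.7, 7.4).
Batch 2: sum of counts S = 43 over n = 8 days.
After batch 2: Gamma(α+S, β+n) = Gamma(47.7+43, 7.4+8) = Gamma(90.7, 15.4).
Posterior α = 90.7.

90.7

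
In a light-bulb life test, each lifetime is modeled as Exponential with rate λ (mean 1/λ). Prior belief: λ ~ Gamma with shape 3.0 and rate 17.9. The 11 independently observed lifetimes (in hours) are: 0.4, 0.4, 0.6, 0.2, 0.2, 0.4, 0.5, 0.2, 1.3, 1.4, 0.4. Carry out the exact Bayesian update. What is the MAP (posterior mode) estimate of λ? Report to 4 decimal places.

With a Gamma(shape α, rate β) prior on the exponential rate λ, the posterior after n observations with total T = Σxᵢ is Gamma(α+n, β+T).
Sum of observations T = 6.0 hours; n = 11.
Posterior: Gamma(3.0+11, 17.9+6.0) = Gamma(14.0, 23.9).
Mode = (α−1)/β = 0.5439.

0.5439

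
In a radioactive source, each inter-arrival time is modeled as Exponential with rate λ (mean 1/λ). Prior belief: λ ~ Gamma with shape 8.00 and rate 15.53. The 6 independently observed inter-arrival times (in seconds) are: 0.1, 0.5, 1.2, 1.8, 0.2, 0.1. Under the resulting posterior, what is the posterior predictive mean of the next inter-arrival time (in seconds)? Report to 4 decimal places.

1.4946

With a Gamma(shape α, rate β) prior on the exponential rate λ, the posterior after n observations with total T = Σxᵢ is Gamma(α+n, β+T).
Sum of observations T = 3.9 seconds; n = 6.
Posterior: Gamma(8.00+6, 15.53+3.9) = Gamma(14.00, 19.43).
The predictive distribution for the next observation is Lomax; its mean is β/(α−1) = 19.43/13.00 = 1.4946.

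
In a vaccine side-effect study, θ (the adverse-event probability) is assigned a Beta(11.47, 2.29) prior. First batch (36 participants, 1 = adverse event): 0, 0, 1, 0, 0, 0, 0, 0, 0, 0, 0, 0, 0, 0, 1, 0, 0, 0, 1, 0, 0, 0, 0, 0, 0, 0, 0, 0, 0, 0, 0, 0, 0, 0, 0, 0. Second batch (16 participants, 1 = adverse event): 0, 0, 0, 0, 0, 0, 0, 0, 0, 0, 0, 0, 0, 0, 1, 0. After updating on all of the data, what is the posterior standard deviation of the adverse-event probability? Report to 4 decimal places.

0.0519

The Beta prior is conjugate to a Binomial/Bernoulli likelihood; the update adds successes to α and failures to β.
After batch 1: Beta(11.47+3, 2.29+33) = Beta(14.47, 35.29).
After batch 2: Beta(14.47+1, 35.29+15) = Beta(15.47, 50.29).
Var = αβ/((α+β)²(α+β+1)) = 15.47·50.29/(65.76²·66.76) = 0.00269483; SD = √0.00269483 = 0.0519.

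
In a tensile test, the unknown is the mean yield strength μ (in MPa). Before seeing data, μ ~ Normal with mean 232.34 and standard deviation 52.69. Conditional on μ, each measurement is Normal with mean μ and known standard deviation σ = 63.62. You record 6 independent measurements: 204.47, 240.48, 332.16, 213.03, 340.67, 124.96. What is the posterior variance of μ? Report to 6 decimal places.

For Normal data with known variance σ², a Normal(μ₀, σ₀²) prior on μ is conjugate. Posterior precision = 1/σ₀² + n/σ²; posterior mean is the precision-weighted average of μ₀ and x̄.
σ₀² = 52.69² = 2776.2361, σ² = 63.62² = 4047.5044; σ² + n·σ₀² = 4047.5044 + 6·2776.2361 = 20704.921.
Posterior precision = 1/σ₀² + n/σ² = 1/2776.2361 + 6/4047.5044 = (σ² + n·σ₀²)/(σ₀²σ²) = 20704.921/(2776.2361·4047.5044); posterior variance σₙ² = σ₀²σ²/(σ² + n·σ₀²) = 2776.2361·4047.5044/20704.921 = 542.712905.

542.712905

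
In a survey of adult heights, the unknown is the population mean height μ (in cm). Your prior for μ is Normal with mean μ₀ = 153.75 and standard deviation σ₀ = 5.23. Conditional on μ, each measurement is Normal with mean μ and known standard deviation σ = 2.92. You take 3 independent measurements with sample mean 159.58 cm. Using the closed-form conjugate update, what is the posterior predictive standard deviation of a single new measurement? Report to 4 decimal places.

For Normal data with known variance σ², a Normal(μ₀, σ₀²) prior on μ is conjugate. Posterior precision = 1/σ₀² + n/σ²; posterior mean is the precision-weighted average of μ₀ and x̄.
σ₀² = 5.23² = 27.3529, σ² = 2.92² = 8.5264; σ² + n·σ₀² = 8.5264 + 3·27.3529 = 90.5851.
Posterior precision = 1/σ₀² + n/σ² = 1/27.3529 + 3/8.5264 = (σ² + n·σ₀²)/(σ₀²σ²) = 90.5851/(27.3529·8.5264); posterior variance σₙ² = σ₀²σ²/(σ² + n·σ₀²) = 27.3529·8.5264/90.5851 = 2.574615.
Predictive variance for one new observation = σₙ² + σ² = 27.3529·8.5264/90.5851 + 8.5264 = σ²·(σ₀² + 90.5851)/90.5851 = 8.5264·117.938/90.5851 = 11.101015; SD = √(8.5264·117.938/90.5851) = 3.3318.

3.3318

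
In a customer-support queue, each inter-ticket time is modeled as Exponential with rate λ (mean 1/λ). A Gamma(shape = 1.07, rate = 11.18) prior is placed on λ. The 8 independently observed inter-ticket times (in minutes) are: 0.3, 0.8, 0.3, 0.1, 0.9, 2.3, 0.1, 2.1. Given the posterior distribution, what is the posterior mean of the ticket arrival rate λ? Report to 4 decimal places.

With a Gamma(shape α, rate β) prior on the exponential rate λ, the posterior after n observations with total T = Σxᵢ is Gamma(α+n, β+T).
Sum of observations T = 6.9 minutes; n = 8.
Posterior: Gamma(1.07+8, 11.18+6.9) = Gamma(9.07, 18.08).
Posterior mean of λ = α/β = 9.07/18.08 = 0.5017.

0.5017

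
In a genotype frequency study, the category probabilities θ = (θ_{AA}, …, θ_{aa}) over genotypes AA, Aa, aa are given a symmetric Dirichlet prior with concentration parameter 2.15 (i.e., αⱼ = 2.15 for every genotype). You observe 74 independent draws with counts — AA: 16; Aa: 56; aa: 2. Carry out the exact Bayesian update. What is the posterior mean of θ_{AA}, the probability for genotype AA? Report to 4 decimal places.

0.2256

The Dirichlet prior is conjugate to the Multinomial likelihood: each posterior αⱼ = prior αⱼ + observed count nⱼ.
Posterior concentration: (18.15, 58.15, 4.15), total = 80.45.
E[θ_{AA}|data] = α_{AA}/Σα = 18.15/80.45 = 0.2256.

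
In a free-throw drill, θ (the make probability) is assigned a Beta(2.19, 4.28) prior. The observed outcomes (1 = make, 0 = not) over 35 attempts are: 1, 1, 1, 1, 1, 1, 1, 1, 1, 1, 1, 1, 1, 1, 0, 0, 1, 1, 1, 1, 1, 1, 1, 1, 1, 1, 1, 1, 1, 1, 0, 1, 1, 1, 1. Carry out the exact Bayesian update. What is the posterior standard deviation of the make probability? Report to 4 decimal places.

The Beta prior is conjugate to a Binomial/Bernoulli likelihood; the update adds successes to α and failures to β.
Posterior: Beta(α+k, β+n−k) = Beta(2.19+32, 4.28+3) = Beta(34.19, 7.28).
Var = αβ/((α+β)²(α+β+1)) = 34.19·7.28/(41.47²·42.47) = 0.00340785; SD = √0.00340785 = 0.0584.

0.0584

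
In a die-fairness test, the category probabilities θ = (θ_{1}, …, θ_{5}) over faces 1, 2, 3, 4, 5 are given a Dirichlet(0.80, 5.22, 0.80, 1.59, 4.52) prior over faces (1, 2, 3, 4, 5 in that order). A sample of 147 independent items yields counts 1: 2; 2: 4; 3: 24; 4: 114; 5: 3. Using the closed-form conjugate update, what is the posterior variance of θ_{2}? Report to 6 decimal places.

The Dirichlet prior is conjugate to the Multinomial likelihood: each posterior αⱼ = prior αⱼ + observed count nⱼ.
Posterior concentration: (2.80, 9.22, 24.80, 115.59, 7.52), total = 159.93.
Var[θ_j] = α_j(Σα−α_j)/((Σα)²(Σα+1)) = 9.22·150.71/(159.93²·160.93) = 0.000338.

0.000338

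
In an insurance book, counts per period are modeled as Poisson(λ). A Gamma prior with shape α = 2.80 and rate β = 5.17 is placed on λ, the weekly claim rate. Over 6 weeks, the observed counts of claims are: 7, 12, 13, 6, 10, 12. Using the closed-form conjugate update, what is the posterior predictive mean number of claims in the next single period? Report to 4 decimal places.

With a Gamma(shape α, rate β) prior, the Poisson likelihood is conjugate: the posterior is Gamma(α + ΣXᵢ, β + n).
Sum of counts S = 60 over n = 6 weeks.
Posterior: Gamma(α+S, β+n) = Gamma(2.80+60, 5.17+6) = Gamma(62.80, 11.17).
The predictive distribution for one future period is NegBinom with mean α/β = 5.6222.

5.6222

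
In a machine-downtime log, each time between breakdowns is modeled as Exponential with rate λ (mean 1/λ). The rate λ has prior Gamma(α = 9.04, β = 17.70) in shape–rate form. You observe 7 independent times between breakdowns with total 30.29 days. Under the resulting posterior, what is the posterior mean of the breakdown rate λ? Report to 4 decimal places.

0.3342

With a Gamma(shape α, rate β) prior on the exponential rate λ, the posterior after n observations with total T = Σxᵢ is Gamma(α+n, β+T).
Posterior: Gamma(9.04+7, 17.70+30.29) = Gamma(16.04, 47.99).
Posterior mean of λ = α/β = 16.04/47.99 = 0.3342.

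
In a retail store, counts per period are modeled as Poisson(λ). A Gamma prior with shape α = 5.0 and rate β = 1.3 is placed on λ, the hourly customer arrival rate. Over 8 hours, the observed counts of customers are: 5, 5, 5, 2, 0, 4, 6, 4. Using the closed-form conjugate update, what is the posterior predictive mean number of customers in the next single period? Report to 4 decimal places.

With a Gamma(shape α, rate β) prior, the Poisson likelihood is conjugate: the posterior is Gamma(α + ΣXᵢ, β + n).
Sum of counts S = 31 over n = 8 hours.
Posterior: Gamma(α+S, β+n) = Gamma(5.0+31, 1.3+8) = Gamma(36.0, 9.3).
The predictive distribution for one future period is NegBinom with mean α/β = 3.8710.

3.8710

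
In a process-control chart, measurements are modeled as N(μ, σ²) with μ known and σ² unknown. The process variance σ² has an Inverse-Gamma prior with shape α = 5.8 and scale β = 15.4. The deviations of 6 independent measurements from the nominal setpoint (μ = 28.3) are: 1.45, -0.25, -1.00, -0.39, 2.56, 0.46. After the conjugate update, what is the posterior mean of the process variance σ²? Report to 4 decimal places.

2.6207

With known mean μ and an Inverse-Gamma(α, β) prior on σ², the Normal likelihood is conjugate: posterior is Inv-Gamma(α + n/2, β + Σ(xᵢ−μ)²/2).
Σ(xᵢ−μ)² = (1.45)² + (-0.25)² + (-1.00)² + (-0.39)² + (2.56)² + (0.46)² = 10.0823.
Posterior: Inv-Gamma(5.8 + 6/2, 15.4 + 10.0823/2) = Inv-Gamma(8.80, 20.44115).
E[σ²|data] = β/(α−1) = 20.44115/7.80 = 2.6207.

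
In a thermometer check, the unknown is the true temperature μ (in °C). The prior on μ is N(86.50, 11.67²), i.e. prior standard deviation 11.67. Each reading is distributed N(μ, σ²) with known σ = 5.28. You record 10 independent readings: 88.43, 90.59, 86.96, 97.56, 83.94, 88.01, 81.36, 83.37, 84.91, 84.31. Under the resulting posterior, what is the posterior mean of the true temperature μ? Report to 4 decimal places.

For Normal data with known variance σ², a Normal(μ₀, σ₀²) prior on μ is conjugate. Posterior precision = 1/σ₀² + n/σ²; posterior mean is the precision-weighted average of μ₀ and x̄.
Σxᵢ = 88.43 + 90.59 + 86.96 + 97.56 + 83.94 + 88.01 + 81.36 + 83.37 + 84.91 + 84.31 = 869.44, so n·x̄ = 869.44.
σ₀² = 11.67² = 136.1889, σ² = 5.28² = 27.8784; σ² + n·σ₀² = 27.8784 + 10·136.1889 = 1389.7674.
Posterior mean = (μ₀/σ₀² + n·x̄/σ²)/(1/σ₀² + n/σ²) = (σ²·μ₀ + σ₀²·n·x̄)/(σ² + n·σ₀²) = (27.8784·86.50 + 136.1889·869.44)/1389.7674 = 120819.558816/1389.7674 = 86.9351.

86.9351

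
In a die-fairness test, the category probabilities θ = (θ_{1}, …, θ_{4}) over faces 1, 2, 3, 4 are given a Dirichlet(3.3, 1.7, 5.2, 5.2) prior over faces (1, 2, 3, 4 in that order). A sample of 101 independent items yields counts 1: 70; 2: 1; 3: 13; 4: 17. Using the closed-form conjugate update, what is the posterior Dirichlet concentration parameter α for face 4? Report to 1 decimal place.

The Dirichlet prior is conjugate to the Multinomial likelihood: each posterior αⱼ = prior αⱼ + observed count nⱼ.
Posterior concentration: (73.3, 2.7, 18.2, 22.2), total = 116.4.
α_{4} = 5.2 + 17 = 22.2.

22.2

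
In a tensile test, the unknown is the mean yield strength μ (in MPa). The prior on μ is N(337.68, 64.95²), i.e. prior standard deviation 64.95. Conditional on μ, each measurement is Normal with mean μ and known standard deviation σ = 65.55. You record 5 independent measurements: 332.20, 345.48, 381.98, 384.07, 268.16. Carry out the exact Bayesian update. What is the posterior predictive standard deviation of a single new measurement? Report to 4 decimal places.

For Normal data with known variance σ², a Normal(μ₀, σ₀²) prior on μ is conjugate. Posterior precision = 1/σ₀² + n/σ²; posterior mean is the precision-weighted average of μ₀ and x̄.
σ₀² = 64.95² = 4218.5025, σ² = 65.55² = 4296.8025; σ² + n·σ₀² = 4296.8025 + 5·4218.5025 = 25389.315.
Posterior precision = 1/σ₀² + n/σ² = 1/4218.5025 + 5/4296.8025 = (σ² + n·σ₀²)/(σ₀²σ²) = 25389.315/(4218.5025·4296.8025); posterior variance σₙ² = σ₀²σ²/(σ² + n·σ₀²) = 4218.5025·4296.8025/25389.315 = 713.925212.
Predictive variance for one new observation = σₙ² + σ² = 4218.5025·4296.8025/25389.315 + 4296.8025 = σ²·(σ₀² + 25389.315)/25389.315 = 4296.8025·29607.8175/25389.315 = 5010.727712; SD = √(4296.8025·29607.8175/25389.315) = 70.7865.

70.7865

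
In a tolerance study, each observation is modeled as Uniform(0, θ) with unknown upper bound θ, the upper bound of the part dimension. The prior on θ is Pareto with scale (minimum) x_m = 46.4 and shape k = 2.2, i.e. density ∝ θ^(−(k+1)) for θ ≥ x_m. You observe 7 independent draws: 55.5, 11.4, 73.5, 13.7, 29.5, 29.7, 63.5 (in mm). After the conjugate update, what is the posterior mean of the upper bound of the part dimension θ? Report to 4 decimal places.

82.4634

A Pareto(scale x_m, shape k) prior on the upper bound θ of Uniform(0, θ) is conjugate: posterior is Pareto(max(x_m, max xᵢ), k + n).
Sample maximum = 73.5; prior scale x_m = 46.4 → posterior scale = max = 73.5.
Posterior shape = 2.2 + 7 = 9.2.
E[θ|data] = k·x_m/(k−1) = 9.2·73.5/8.2 = 82.4634.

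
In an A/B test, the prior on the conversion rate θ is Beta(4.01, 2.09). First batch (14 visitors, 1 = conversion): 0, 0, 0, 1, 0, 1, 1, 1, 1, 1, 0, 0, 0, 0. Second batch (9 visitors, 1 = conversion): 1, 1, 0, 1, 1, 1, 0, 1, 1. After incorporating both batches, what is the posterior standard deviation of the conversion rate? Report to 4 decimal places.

The Beta prior is conjugate to a Binomial/Bernoulli likelihood; the update adds successes to α and failures to β.
After batch 1: Beta(4.01+6, 2.09+8) = Beta(10.01, 10.09).
After batch 2: Beta(10.01+7, 10.09+2) = Beta(17.01, 12.09).
Var = αβ/((α+β)²(α+β+1)) = 17.01·12.09/(29.10²·30.10) = 0.00806823; SD = √0.00806823 = 0.0898.

0.0898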